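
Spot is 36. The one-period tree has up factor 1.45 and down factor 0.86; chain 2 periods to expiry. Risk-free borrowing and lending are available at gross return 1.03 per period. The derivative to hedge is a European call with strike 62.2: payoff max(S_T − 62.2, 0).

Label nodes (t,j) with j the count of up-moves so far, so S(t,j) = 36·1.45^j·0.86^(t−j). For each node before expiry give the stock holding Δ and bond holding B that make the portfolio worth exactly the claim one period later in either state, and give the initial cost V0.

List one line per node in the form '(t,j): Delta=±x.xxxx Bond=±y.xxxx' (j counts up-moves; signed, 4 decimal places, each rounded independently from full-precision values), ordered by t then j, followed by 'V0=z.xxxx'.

Risk-neutral probability p* = (R−d)/(u−d) = (1.03−0.86)/(1.45−0.86) = 0.2881.
Terminal values V(2,·): V(2,0)=0.0000, V(2,1)=0.0000, V(2,2)=13.4900
Node (1,0) S=30.9600: V=(p*·0.0000+(1−p*)·0.0000)/1.03=0.0000; Δ=(0.0000−0.0000)/(44.8920−26.6256)=0.0000; B=V−Δ·S=0.0000
Node (1,1) S=52.2000: V=(p*·13.4900+(1−p*)·0.0000)/1.03=3.7737; Δ=(13.4900−0.0000)/(75.6900−44.8920)=0.4380; B=V−Δ·S=-19.0907
Node (0,0) S=36.0000: V=(p*·3.7737+(1−p*)·0.0000)/1.03=1.0557; Δ=(3.7737−0.0000)/(52.2000−30.9600)=0.1777; B=V−Δ·S=-5.3405
Root portfolio cost Δ·36+B reproduces V0=1.0557.

(0,0): Delta=0.1777 Bond=-5.3405
(1,0): Delta=0.0000 Bond=0.0000
(1,1): Delta=0.4380 Bond=-19.0907
V0=1.0557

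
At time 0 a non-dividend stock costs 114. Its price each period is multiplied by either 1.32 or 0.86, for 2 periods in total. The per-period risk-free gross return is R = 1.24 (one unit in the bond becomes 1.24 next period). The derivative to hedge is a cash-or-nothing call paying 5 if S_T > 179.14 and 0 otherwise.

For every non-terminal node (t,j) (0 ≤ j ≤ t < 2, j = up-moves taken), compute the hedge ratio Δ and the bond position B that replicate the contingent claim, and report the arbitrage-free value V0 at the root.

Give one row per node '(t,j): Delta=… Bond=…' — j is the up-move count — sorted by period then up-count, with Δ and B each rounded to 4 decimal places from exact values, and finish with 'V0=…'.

(0,0): Delta=0.0635 Bond=-5.0222
(1,0): Delta=0.0000 Bond=0.0000
(1,1): Delta=0.0722 Bond=-7.5386
V0=2.2191

Under the risk-neutral measure, an up-move has probability p* = (R−d)/(u−d) = 0.8261 and values discount at R = 1.24.
Terminal values V(2,·): V(2,0)=0.0000, V(2,1)=0.0000, V(2,2)=5.0000
(1,0): S=98.0400. Δ = (V_up−V_dn)/(S_up−S_dn) = (0.0000−0.0000)/(129.4128−84.3144) = 0.0000. V = [p*·0.0000 + (1−p*)·0.0000]/1.24 = 0.0000. B = V − Δ·S = 0.0000.
(1,1): S=150.4800. Δ = (V_up−V_dn)/(S_up−S_dn) = (5.0000−0.0000)/(198.6336−129.4128) = 0.0722. V = [p*·5.0000 + (1−p*)·0.0000]/1.24 = 3.3310. B = V − Δ·S = -7.5386.
(0,0): S=114.0000. Δ = (V_up−V_dn)/(S_up−S_dn) = (3.3310−0.0000)/(150.4800−98.0400) = 0.0635. V = [p*·3.3310 + (1−p*)·0.0000]/1.24 = 2.2191. B = V − Δ·S = -5.0222.
The time-0 hedge costs 2.2191, which is the no-arbitrage price.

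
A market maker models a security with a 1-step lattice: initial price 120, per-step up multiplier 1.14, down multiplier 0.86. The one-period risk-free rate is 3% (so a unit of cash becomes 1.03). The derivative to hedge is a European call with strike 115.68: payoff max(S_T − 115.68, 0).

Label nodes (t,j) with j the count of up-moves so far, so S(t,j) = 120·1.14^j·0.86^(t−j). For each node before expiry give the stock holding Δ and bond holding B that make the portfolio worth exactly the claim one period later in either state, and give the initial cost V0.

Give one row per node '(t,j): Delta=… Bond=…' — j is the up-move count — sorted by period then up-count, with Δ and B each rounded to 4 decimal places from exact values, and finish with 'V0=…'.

Since d<R<u, set p* = (R−d)/(u−d) = 0.6071; price each node as the discounted p*-expectation of its children.
Terminal values V(1,·): V(1,0)=0.0000, V(1,1)=21.1200
  t=0,j=0: stock 120.0000 → up 136.8000 (V=21.1200), down 103.2000 (V=0.0000). Price 12.4494; hedge Δ=0.6286, bond B=-62.9792.
Check: Δ(0,0)·S0 + B(0,0) = 12.4494 = V0.

(0,0): Delta=0.6286 Bond=-62.9792
V0=12.4494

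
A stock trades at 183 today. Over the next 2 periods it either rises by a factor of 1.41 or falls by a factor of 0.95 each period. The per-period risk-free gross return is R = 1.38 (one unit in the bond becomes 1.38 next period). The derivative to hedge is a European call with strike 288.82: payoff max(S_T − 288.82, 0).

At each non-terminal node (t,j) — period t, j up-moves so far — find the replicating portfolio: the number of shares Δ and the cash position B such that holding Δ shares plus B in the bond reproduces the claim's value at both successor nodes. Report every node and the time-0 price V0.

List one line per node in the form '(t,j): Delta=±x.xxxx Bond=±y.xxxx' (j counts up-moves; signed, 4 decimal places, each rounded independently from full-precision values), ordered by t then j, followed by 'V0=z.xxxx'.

Since d<R<u, set p* = (R−d)/(u−d) = 0.9348; price each node as the discounted p*-expectation of its children.
At expiry t=2: V(2,0)=0.0000, V(2,1)=0.0000, V(2,2)=75.0023
  t=1,j=0: stock 173.8500 → up 245.1285 (V=0.0000), down 165.1575 (V=0.0000). Price 0.0000; hedge Δ=0.0000, bond B=0.0000.
  t=1,j=1: stock 258.0300 → up 363.8223 (V=75.0023), down 245.1285 (V=0.0000). Price 50.8050; hedge Δ=0.6319, bond B=-112.2435.
  t=0,j=0: stock 183.0000 → up 258.0300 (V=50.8050), down 173.8500 (V=0.0000). Price 34.4142; hedge Δ=0.6035, bond B=-76.0314.
Self-financing check: at every node Δ·S+B equals the discounted successor values.

(0,0): Delta=0.6035 Bond=-76.0314
(1,0): Delta=0.0000 Bond=0.0000
(1,1): Delta=0.6319 Bond=-112.2435
V0=34.4142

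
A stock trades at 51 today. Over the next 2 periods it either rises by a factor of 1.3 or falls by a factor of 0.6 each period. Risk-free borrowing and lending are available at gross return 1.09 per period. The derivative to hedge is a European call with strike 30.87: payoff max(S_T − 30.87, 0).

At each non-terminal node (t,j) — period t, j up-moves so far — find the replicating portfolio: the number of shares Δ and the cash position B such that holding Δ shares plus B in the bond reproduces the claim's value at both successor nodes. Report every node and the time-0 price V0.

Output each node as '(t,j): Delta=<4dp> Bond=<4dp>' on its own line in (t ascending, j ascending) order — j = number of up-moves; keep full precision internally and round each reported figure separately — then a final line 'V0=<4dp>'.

The replicating-portfolio and risk-neutral prices coincide; use p* = (1.09−0.6)/(1.3−0.6) = 0.7000 for the latter.
Terminal values V(2,·): V(2,0)=0.0000, V(2,1)=8.9100, V(2,2)=55.3200
(1,0): S=30.6000. Δ = (V_up−V_dn)/(S_up−S_dn) = (8.9100−0.0000)/(39.7800−18.3600) = 0.4160. V = [p*·8.9100 + (1−p*)·0.0000]/1.09 = 5.7220. B = V − Δ·S = -7.0066.
(1,1): S=66.3000. Δ = (V_up−V_dn)/(S_up−S_dn) = (55.3200−8.9100)/(86.1900−39.7800) = 1.0000. V = [p*·55.3200 + (1−p*)·8.9100]/1.09 = 37.9789. B = V − Δ·S = -28.3211.
(0,0): S=51.0000. Δ = (V_up−V_dn)/(S_up−S_dn) = (37.9789−5.7220)/(66.3000−30.6000) = 0.9036. V = [p*·37.9789 + (1−p*)·5.7220]/1.09 = 25.9650. B = V − Δ·S = -20.1163.
Check: Δ(0,0)·S0 + B(0,0) = 25.9650 = V0.

(0,0): Delta=0.9036 Bond=-20.1163
(1,0): Delta=0.4160 Bond=-7.0066
(1,1): Delta=1.0000 Bond=-28.3211
V0=25.9650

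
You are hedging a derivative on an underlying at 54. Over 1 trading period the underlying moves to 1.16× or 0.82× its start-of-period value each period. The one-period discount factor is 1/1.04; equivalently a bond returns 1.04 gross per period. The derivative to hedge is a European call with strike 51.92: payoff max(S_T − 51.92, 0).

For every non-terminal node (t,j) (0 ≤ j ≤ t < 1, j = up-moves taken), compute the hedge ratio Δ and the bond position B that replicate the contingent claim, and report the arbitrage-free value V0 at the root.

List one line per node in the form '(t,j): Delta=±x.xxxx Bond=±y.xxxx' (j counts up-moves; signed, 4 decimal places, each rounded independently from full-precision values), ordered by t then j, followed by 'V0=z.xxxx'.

(0,0): Delta=0.5839 Bond=-24.8597
V0=6.6697

No-arbitrage ⇒ martingale measure with p* = (R−d)/(u−d) = 0.6471.
At expiry t=1: V(1,0)=0.0000, V(1,1)=10.7200
Node (0,0) S=54.0000: V=(p*·10.7200+(1−p*)·0.0000)/1.04=6.6697; Δ=(10.7200−0.0000)/(62.6400−44.2800)=0.5839; B=V−Δ·S=-24.8597
Each (Δ,B) replicates both successor values, so the strategy is self-financing and V0 is arbitrage-free.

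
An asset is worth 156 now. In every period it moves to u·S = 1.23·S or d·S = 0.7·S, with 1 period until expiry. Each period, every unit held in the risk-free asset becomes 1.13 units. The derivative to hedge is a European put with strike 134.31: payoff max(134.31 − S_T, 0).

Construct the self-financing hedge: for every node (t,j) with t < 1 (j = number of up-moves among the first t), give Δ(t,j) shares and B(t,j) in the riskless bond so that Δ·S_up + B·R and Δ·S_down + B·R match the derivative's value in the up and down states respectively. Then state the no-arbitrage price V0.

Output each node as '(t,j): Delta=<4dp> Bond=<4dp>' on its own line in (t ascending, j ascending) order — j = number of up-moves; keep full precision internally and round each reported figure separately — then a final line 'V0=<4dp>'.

(0,0): Delta=-0.3037 Bond=51.5700
V0=4.1927

No-arbitrage ⇒ martingale measure with p* = (R−d)/(u−d) = 0.8113.
At expiry t=1: V(1,0)=25.1100, V(1,1)=0.0000
(0,0): S=156.0000. Δ = (V_up−V_dn)/(S_up−S_dn) = (0.0000−25.1100)/(191.8800−109.2000) = -0.3037. V = [p*·0.0000 + (1−p*)·25.1100]/1.13 = 4.1927. B = V − Δ·S = 51.5700.
Self-financing check: at every node Δ·S+B equals the discounted successor values.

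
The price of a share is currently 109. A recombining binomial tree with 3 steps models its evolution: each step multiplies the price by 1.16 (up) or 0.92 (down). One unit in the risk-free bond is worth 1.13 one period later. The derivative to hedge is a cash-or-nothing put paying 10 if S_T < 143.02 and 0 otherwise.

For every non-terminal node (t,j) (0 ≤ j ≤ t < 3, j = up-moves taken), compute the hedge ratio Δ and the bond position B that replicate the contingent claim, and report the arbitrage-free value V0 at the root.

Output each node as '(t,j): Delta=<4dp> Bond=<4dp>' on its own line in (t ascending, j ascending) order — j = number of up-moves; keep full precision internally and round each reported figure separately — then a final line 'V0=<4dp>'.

Under the risk-neutral measure, an up-move has probability p* = (R−d)/(u−d) = 0.8750 and values discount at R = 1.13.
Terminal values V(3,·): V(3,0)=10.0000, V(3,1)=10.0000, V(3,2)=10.0000, V(3,3)=0.0000
Node (2,0) S=92.2576: V=(p*·10.0000+(1−p*)·10.0000)/1.13=8.8496; Δ=(10.0000−10.0000)/(107.0188−84.8770)=0.0000; B=V−Δ·S=8.8496
Node (2,1) S=116.3248: V=(p*·10.0000+(1−p*)·10.0000)/1.13=8.8496; Δ=(10.0000−10.0000)/(134.9368−107.0188)=0.0000; B=V−Δ·S=8.8496
Node (2,2) S=146.6704: V=(p*·0.0000+(1−p*)·10.0000)/1.13=1.1062; Δ=(0.0000−10.0000)/(170.1377−134.9368)=-0.2841; B=V−Δ·S=42.7729
Node (1,0) S=100.2800: V=(p*·8.8496+(1−p*)·8.8496)/1.13=7.8315; Δ=(8.8496−8.8496)/(116.3248−92.2576)=0.0000; B=V−Δ·S=7.8315
Node (1,1) S=126.4400: V=(p*·1.1062+(1−p*)·8.8496)/1.13=1.8355; Δ=(1.1062−8.8496)/(146.6704−116.3248)=-0.2552; B=V−Δ·S=34.0995
Node (0,0) S=109.0000: V=(p*·1.8355+(1−p*)·7.8315)/1.13=2.2876; Δ=(1.8355−7.8315)/(126.4400−100.2800)=-0.2292; B=V−Δ·S=27.2708
Root portfolio cost Δ·109+B reproduces V0=2.2876.

(0,0): Delta=-0.2292 Bond=27.2708
(1,0): Delta=0.0000 Bond=7.8315
(1,1): Delta=-0.2552 Bond=34.0995
(2,0): Delta=0.0000 Bond=8.8496
(2,1): Delta=0.0000 Bond=8.8496
(2,2): Delta=-0.2841 Bond=42.7729
V0=2.2876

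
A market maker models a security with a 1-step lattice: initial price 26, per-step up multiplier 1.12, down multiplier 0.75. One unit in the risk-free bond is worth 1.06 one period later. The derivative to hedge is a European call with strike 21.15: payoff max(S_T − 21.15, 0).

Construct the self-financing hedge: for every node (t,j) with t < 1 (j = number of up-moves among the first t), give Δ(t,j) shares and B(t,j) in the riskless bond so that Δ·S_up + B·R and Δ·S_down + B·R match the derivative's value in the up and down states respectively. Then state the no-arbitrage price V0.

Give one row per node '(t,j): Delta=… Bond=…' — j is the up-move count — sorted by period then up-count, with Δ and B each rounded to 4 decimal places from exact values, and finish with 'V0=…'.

Risk-neutral probability p* = (R−d)/(u−d) = (1.06−0.75)/(1.12−0.75) = 0.8378.
At expiry t=1: V(1,0)=0.0000, V(1,1)=7.9700
Node (0,0) S=26.0000: V=(p*·7.9700+(1−p*)·0.0000)/1.06=6.2996; Δ=(7.9700−0.0000)/(29.1200−19.5000)=0.8285; B=V−Δ·S=-15.2409
Root portfolio cost Δ·26+B reproduces V0=6.2996.

(0,0): Delta=0.8285 Bond=-15.2409
V0=6.2996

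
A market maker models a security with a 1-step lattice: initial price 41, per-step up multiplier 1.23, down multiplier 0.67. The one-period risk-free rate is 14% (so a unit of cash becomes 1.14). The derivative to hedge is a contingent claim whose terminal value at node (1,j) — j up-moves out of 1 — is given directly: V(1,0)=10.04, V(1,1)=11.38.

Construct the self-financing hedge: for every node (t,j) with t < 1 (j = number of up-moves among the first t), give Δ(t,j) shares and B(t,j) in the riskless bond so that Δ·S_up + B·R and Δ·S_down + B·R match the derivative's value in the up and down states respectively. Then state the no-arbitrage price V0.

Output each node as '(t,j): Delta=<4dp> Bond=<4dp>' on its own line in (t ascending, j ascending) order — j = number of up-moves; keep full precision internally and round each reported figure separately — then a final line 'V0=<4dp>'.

The replicating-portfolio and risk-neutral prices coincide; use p* = (1.14−0.67)/(1.23−0.67) = 0.8393 for the latter.
Terminal payoffs: V(1,0)=10.0400, V(1,1)=11.3800
Node (0,0) S=41.0000: V=(p*·11.3800+(1−p*)·10.0400)/1.14=9.7935; Δ=(11.3800−10.0400)/(50.4300−27.4700)=0.0584; B=V−Δ·S=7.4007
Root portfolio cost Δ·41+B reproduces V0=9.7935.

(0,0): Delta=0.0584 Bond=7.4007
V0=9.7935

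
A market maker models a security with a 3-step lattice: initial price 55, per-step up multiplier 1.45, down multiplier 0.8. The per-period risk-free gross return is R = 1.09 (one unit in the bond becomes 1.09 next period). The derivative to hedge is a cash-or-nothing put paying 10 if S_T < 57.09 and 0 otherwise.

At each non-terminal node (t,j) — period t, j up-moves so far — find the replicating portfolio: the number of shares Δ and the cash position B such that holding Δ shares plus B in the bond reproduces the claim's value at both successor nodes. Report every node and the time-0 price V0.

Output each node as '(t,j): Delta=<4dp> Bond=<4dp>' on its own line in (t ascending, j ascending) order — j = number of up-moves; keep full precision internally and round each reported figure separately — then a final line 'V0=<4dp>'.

No-arbitrage ⇒ martingale measure with p* = (R−d)/(u−d) = 0.4462.
At expiry t=3: V(3,0)=10.0000, V(3,1)=10.0000, V(3,2)=0.0000, V(3,3)=0.0000
(2,0): S=35.2000. Δ = (V_up−V_dn)/(S_up−S_dn) = (10.0000−10.0000)/(51.0400−28.1600) = 0.0000. V = [p*·10.0000 + (1−p*)·10.0000]/1.09 = 9.1743. B = V − Δ·S = 9.1743.
(2,1): S=63.8000. Δ = (V_up−V_dn)/(S_up−S_dn) = (0.0000−10.0000)/(92.5100−51.0400) = -0.2411. V = [p*·0.0000 + (1−p*)·10.0000]/1.09 = 5.0812. B = V − Δ·S = 20.4658.
(2,2): S=115.6375. Δ = (V_up−V_dn)/(S_up−S_dn) = (0.0000−0.0000)/(167.6744−92.5100) = 0.0000. V = [p*·0.0000 + (1−p*)·0.0000]/1.09 = 0.0000. B = V − Δ·S = 0.0000.
(1,0): S=44.0000. Δ = (V_up−V_dn)/(S_up−S_dn) = (5.0812−9.1743)/(63.8000−35.2000) = -0.1431. V = [p*·5.0812 + (1−p*)·9.1743]/1.09 = 6.7414. B = V − Δ·S = 13.0386.
(1,1): S=79.7500. Δ = (V_up−V_dn)/(S_up−S_dn) = (0.0000−5.0812)/(115.6375−63.8000) = -0.0980. V = [p*·0.0000 + (1−p*)·5.0812]/1.09 = 2.5818. B = V − Δ·S = 10.3990.
(0,0): S=55.0000. Δ = (V_up−V_dn)/(S_up−S_dn) = (2.5818−6.7414)/(79.7500−44.0000) = -0.1164. V = [p*·2.5818 + (1−p*)·6.7414]/1.09 = 4.4822. B = V − Δ·S = 10.8816.
Self-financing check: at every node Δ·S+B equals the discounted successor values.

(0,0): Delta=-0.1164 Bond=10.8816
(1,0): Delta=-0.1431 Bond=13.0386
(1,1): Delta=-0.0980 Bond=10.3990
(2,0): Delta=0.0000 Bond=9.1743
(2,1): Delta=-0.2411 Bond=20.4658
(2,2): Delta=0.0000 Bond=0.0000
V0=4.4822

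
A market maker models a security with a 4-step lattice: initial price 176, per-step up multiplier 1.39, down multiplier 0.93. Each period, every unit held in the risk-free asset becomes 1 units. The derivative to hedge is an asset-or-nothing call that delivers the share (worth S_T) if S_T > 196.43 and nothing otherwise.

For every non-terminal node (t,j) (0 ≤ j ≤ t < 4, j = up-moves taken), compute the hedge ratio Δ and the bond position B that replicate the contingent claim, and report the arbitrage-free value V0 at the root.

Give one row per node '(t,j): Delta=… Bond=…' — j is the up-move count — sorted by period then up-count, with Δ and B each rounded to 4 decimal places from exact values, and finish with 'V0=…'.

Risk-neutral probability p* = (R−d)/(u−d) = (1−0.93)/(1.39−0.93) = 0.1522.
Payoff layer (t=4): V(4,0)=0.0000, V(4,1)=196.7779, V(4,2)=294.1089, V(4,3)=439.5821, V(4,4)=657.0098
  t=3,j=0: stock 141.5668 → up 196.7779 (V=196.7779), down 131.6572 (V=0.0000). Price 29.9445; hedge Δ=3.0217, bond B=-397.8336.
  t=3,j=1: stock 211.5891 → up 294.1089 (V=294.1089), down 196.7779 (V=196.7779). Price 211.5891; hedge Δ=1.0000, bond B=0.0000.
  t=3,j=2: stock 316.2461 → up 439.5821 (V=439.5821), down 294.1089 (V=294.1089). Price 316.2461; hedge Δ=1.0000, bond B=0.0000.
  t=3,j=3: stock 472.6689 → up 657.0098 (V=657.0098), down 439.5821 (V=439.5821). Price 472.6689; hedge Δ=1.0000, bond B=0.0000.
  t=2,j=0: stock 152.2224 → up 211.5891 (V=211.5891), down 141.5668 (V=29.9445). Price 57.5860; hedge Δ=2.5941, bond B=-337.2937.
  t=2,j=1: stock 227.5152 → up 316.2461 (V=316.2461), down 211.5891 (V=211.5891). Price 227.5152; hedge Δ=1.0000, bond B=0.0000.
  t=2,j=2: stock 340.0496 → up 472.6689 (V=472.6689), down 316.2461 (V=316.2461). Price 340.0496; hedge Δ=1.0000, bond B=0.0000.
  t=1,j=0: stock 163.6800 → up 227.5152 (V=227.5152), down 152.2224 (V=57.5860). Price 83.4448; hedge Δ=2.2569, bond B=-285.9664.
  t=1,j=1: stock 244.6400 → up 340.0496 (V=340.0496), down 227.5152 (V=227.5152). Price 244.6400; hedge Δ=1.0000, bond B=0.0000.
  t=0,j=0: stock 176.0000 → up 244.6400 (V=244.6400), down 163.6800 (V=83.4448). Price 107.9745; hedge Δ=1.9910, bond B=-242.4498.
Self-financing check: at every node Δ·S+B equals the discounted successor values.

(0,0): Delta=1.9910 Bond=-242.4498
(1,0): Delta=2.2569 Bond=-285.9664
(1,1): Delta=1.0000 Bond=0.0000
(2,0): Delta=2.5941 Bond=-337.2937
(2,1): Delta=1.0000 Bond=0.0000
(2,2): Delta=1.0000 Bond=0.0000
(3,0): Delta=3.0217 Bond=-397.8336
(3,1): Delta=1.0000 Bond=0.0000
(3,2): Delta=1.0000 Bond=0.0000
(3,3): Delta=1.0000 Bond=0.0000
V0=107.9745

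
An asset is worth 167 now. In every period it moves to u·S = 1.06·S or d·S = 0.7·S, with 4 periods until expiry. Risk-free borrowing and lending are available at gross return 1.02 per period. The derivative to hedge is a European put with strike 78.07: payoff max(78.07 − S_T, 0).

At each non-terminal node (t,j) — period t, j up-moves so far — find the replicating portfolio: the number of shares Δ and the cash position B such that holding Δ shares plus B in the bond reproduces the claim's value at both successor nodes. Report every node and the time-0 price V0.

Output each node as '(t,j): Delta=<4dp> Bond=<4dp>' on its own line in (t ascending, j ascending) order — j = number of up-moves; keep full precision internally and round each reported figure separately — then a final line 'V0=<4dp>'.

(0,0): Delta=-0.0094 Bond=1.6529
(1,0): Delta=-0.0841 Bond=10.4185
(1,1): Delta=-0.0032 Bond=0.5944
(2,0): Delta=-0.5896 Bond=51.9895
(2,1): Delta=-0.0424 Bond=5.4565
(2,2): Delta=0.0000 Bond=0.0000
(3,0): Delta=-1.0000 Bond=76.5392
(3,1): Delta=-0.5557 Bond=50.0906
(3,2): Delta=0.0000 Bond=0.0000
(3,3): Delta=0.0000 Bond=0.0000
V0=0.0835

The replicating-portfolio and risk-neutral prices coincide; use p* = (1.02−0.7)/(1.06−0.7) = 0.8889 for the latter.
Terminal values V(4,·): V(4,0)=37.9733, V(4,1)=17.3521, V(4,2)=0.0000, V(4,3)=0.0000, V(4,4)=0.0000
  t=3,j=0: stock 57.2810 → up 60.7179 (V=17.3521), down 40.0967 (V=37.9733). Price 19.2582; hedge Δ=-1.0000, bond B=76.5392.
  t=3,j=1: stock 86.7398 → up 91.9442 (V=0.0000), down 60.7179 (V=17.3521). Price 1.8902; hedge Δ=-0.5557, bond B=50.0906.
  t=3,j=2: stock 131.3488 → up 139.2298 (V=0.0000), down 91.9442 (V=0.0000). Price 0.0000; hedge Δ=0.0000, bond B=0.0000.
  t=3,j=3: stock 198.8997 → up 210.8337 (V=0.0000), down 139.2298 (V=0.0000). Price 0.0000; hedge Δ=0.0000, bond B=0.0000.
  t=2,j=0: stock 81.8300 → up 86.7398 (V=1.8902), down 57.2810 (V=19.2582). Price 3.7451; hedge Δ=-0.5896, bond B=51.9895.
  t=2,j=1: stock 123.9140 → up 131.3488 (V=0.0000), down 86.7398 (V=1.8902). Price 0.2059; hedge Δ=-0.0424, bond B=5.4565.
  t=2,j=2: stock 187.6412 → up 198.8997 (V=0.0000), down 131.3488 (V=0.0000). Price 0.0000; hedge Δ=0.0000, bond B=0.0000.
  t=1,j=0: stock 116.9000 → up 123.9140 (V=0.2059), down 81.8300 (V=3.7451). Price 0.5874; hedge Δ=-0.0841, bond B=10.4185.
  t=1,j=1: stock 177.0200 → up 187.6412 (V=0.0000), down 123.9140 (V=0.2059). Price 0.0224; hedge Δ=-0.0032, bond B=0.5944.
  t=0,j=0: stock 167.0000 → up 177.0200 (V=0.0224), down 116.9000 (V=0.5874). Price 0.0835; hedge Δ=-0.0094, bond B=1.6529.
Check: Δ(0,0)·S0 + B(0,0) = 0.0835 = V0.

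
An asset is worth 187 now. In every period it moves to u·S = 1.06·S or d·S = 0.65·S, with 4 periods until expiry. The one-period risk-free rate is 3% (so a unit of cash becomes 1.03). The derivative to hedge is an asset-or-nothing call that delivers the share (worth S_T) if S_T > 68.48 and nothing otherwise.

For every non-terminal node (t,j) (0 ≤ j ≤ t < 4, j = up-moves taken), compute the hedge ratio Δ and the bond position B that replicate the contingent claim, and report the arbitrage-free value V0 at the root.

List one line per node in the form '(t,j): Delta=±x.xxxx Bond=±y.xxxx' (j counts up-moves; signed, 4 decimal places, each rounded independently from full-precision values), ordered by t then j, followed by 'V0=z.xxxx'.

Under the risk-neutral measure, an up-move has probability p* = (R−d)/(u−d) = 0.9268 and values discount at R = 1.03.
Terminal values V(4,·): V(4,0)=0.0000, V(4,1)=0.0000, V(4,2)=88.7728, V(4,3)=144.7680, V(4,4)=236.0832
  t=3,j=0: stock 51.3549 → up 54.4362 (V=0.0000), down 33.3807 (V=0.0000). Price 0.0000; hedge Δ=0.0000, bond B=0.0000.
  t=3,j=1: stock 83.7480 → up 88.7728 (V=88.7728), down 54.4362 (V=0.0000). Price 79.8808; hedge Δ=2.5854, bond B=-136.6383.
  t=3,j=2: stock 136.5736 → up 144.7680 (V=144.7680), down 88.7728 (V=88.7728). Price 136.5736; hedge Δ=1.0000, bond B=0.0000.
  t=3,j=3: stock 222.7200 → up 236.0832 (V=236.0832), down 144.7680 (V=144.7680). Price 222.7200; hedge Δ=1.0000, bond B=0.0000.
  t=2,j=0: stock 79.0075 → up 83.7480 (V=79.8808), down 51.3549 (V=0.0000). Price 71.8795; hedge Δ=2.4660, bond B=-122.9518.
  t=2,j=1: stock 128.8430 → up 136.5736 (V=136.5736), down 83.7480 (V=79.8808). Price 128.5683; hedge Δ=1.0732, bond B=-9.7067.
  t=2,j=2: stock 210.1132 → up 222.7200 (V=222.7200), down 136.5736 (V=136.5736). Price 210.1132; hedge Δ=1.0000, bond B=0.0000.
  t=1,j=0: stock 121.5500 → up 128.8430 (V=128.5683), down 79.0075 (V=71.8795). Price 120.7964; hedge Δ=1.1375, bond B=-17.4689.
  t=1,j=1: stock 198.2200 → up 210.1132 (V=210.1132), down 128.8430 (V=128.5683). Price 198.2005; hedge Δ=1.0034, bond B=-0.6896.
  t=0,j=0: stock 187.0000 → up 198.2200 (V=198.2005), down 121.5500 (V=120.7964). Price 186.9289; hedge Δ=1.0096, bond B=-1.8615.
Check: Δ(0,0)·S0 + B(0,0) = 186.9289 = V0.

(0,0): Delta=1.0096 Bond=-1.8615
(1,0): Delta=1.1375 Bond=-17.4689
(1,1): Delta=1.0034 Bond=-0.6896
(2,0): Delta=2.4660 Bond=-122.9518
(2,1): Delta=1.0732 Bond=-9.7067
(2,2): Delta=1.0000 Bond=0.0000
(3,0): Delta=0.0000 Bond=0.0000
(3,1): Delta=2.5854 Bond=-136.6383
(3,2): Delta=1.0000 Bond=0.0000
(3,3): Delta=1.0000 Bond=0.0000
V0=186.9289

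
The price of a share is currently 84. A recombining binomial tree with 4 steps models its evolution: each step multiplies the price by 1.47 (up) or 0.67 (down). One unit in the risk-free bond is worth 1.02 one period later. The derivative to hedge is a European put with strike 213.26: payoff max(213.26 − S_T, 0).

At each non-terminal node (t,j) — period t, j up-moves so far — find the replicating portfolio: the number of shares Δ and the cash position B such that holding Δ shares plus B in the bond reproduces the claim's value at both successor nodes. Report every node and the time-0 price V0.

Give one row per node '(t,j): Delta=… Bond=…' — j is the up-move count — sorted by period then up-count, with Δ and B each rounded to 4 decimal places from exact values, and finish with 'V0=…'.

(0,0): Delta=-0.7898 Bond=185.4231
(1,0): Delta=-1.0000 Bond=200.9597
(1,1): Delta=-0.6667 Bond=173.9240
(2,0): Delta=-1.0000 Bond=204.9789
(2,1): Delta=-1.0000 Bond=204.9789
(2,2): Delta=-0.4713 Bond=141.9470
(3,0): Delta=-1.0000 Bond=209.0784
(3,1): Delta=-1.0000 Bond=209.0784
(3,2): Delta=-1.0000 Bond=209.0784
(3,3): Delta=-0.1616 Bond=62.1242
V0=119.0770

No-arbitrage ⇒ martingale measure with p* = (R−d)/(u−d) = 0.4375.
Payoff layer (t=4): V(4,0)=196.3331, V(4,1)=176.1218, V(4,2)=131.7776, V(4,3)=34.4853, V(4,4)=0.0000
  t=3,j=0: stock 25.2641 → up 37.1382 (V=176.1218), down 16.9269 (V=196.3331). Price 183.8143; hedge Δ=-1.0000, bond B=209.0784.
  t=3,j=1: stock 55.4302 → up 81.4824 (V=131.7776), down 37.1382 (V=176.1218). Price 153.6483; hedge Δ=-1.0000, bond B=209.0784.
  t=3,j=2: stock 121.6155 → up 178.7747 (V=34.4853), down 81.4824 (V=131.7776). Price 87.4630; hedge Δ=-1.0000, bond B=209.0784.
  t=3,j=3: stock 266.8279 → up 392.2371 (V=0.0000), down 178.7747 (V=34.4853). Price 19.0176; hedge Δ=-0.1616, bond B=62.1242.
  t=2,j=0: stock 37.7076 → up 55.4302 (V=153.6483), down 25.2641 (V=183.8143). Price 167.2713; hedge Δ=-1.0000, bond B=204.9789.
  t=2,j=1: stock 82.7316 → up 121.6155 (V=87.4630), down 55.4302 (V=153.6483). Price 122.2473; hedge Δ=-1.0000, bond B=204.9789.
  t=2,j=2: stock 181.5156 → up 266.8279 (V=19.0176), down 121.6155 (V=87.4630). Price 56.3903; hedge Δ=-0.4713, bond B=141.9470.
  t=1,j=0: stock 56.2800 → up 82.7316 (V=122.2473), down 37.7076 (V=167.2713). Price 144.6797; hedge Δ=-1.0000, bond B=200.9597.
  t=1,j=1: stock 123.4800 → up 181.5156 (V=56.3903), down 82.7316 (V=122.2473). Price 91.6028; hedge Δ=-0.6667, bond B=173.9240.
  t=0,j=0: stock 84.0000 → up 123.4800 (V=91.6028), down 56.2800 (V=144.6797). Price 119.0770; hedge Δ=-0.7898, bond B=185.4231.
Root portfolio cost Δ·84+B reproduces V0=119.0770.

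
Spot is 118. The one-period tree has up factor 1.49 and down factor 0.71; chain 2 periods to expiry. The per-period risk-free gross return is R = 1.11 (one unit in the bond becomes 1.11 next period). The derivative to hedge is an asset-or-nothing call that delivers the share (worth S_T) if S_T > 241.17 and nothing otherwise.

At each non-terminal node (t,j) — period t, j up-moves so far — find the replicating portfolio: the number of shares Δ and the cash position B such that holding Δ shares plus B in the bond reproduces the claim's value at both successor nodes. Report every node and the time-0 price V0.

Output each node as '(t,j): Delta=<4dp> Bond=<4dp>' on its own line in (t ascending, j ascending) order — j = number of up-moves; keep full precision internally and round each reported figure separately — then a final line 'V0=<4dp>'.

(0,0): Delta=1.3150 Bond=-99.2516
(1,0): Delta=0.0000 Bond=0.0000
(1,1): Delta=1.9103 Bond=-214.8302
V0=55.9164

The replicating-portfolio and risk-neutral prices coincide; use p* = (1.11−0.71)/(1.49−0.71) = 0.5128 for the latter.
Terminal payoffs: V(2,0)=0.0000, V(2,1)=0.0000, V(2,2)=261.9718
Node (1,0) S=83.7800: V=(p*·0.0000+(1−p*)·0.0000)/1.11=0.0000; Δ=(0.0000−0.0000)/(124.8322−59.4838)=0.0000; B=V−Δ·S=0.0000
Node (1,1) S=175.8200: V=(p*·261.9718+(1−p*)·0.0000)/1.11=121.0311; Δ=(261.9718−0.0000)/(261.9718−124.8322)=1.9103; B=V−Δ·S=-214.8302
Node (0,0) S=118.0000: V=(p*·121.0311+(1−p*)·0.0000)/1.11=55.9164; Δ=(121.0311−0.0000)/(175.8200−83.7800)=1.3150; B=V−Δ·S=-99.2516
Self-financing check: at every node Δ·S+B equals the discounted successor values.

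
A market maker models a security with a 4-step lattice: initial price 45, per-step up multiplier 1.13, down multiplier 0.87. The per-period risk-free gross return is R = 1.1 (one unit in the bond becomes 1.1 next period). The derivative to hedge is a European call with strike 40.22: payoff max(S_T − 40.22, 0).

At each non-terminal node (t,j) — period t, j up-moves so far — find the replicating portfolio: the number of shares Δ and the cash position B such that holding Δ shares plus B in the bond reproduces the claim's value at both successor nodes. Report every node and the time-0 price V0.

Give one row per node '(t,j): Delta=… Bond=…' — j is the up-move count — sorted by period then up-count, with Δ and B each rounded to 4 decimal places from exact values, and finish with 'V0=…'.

The replicating-portfolio and risk-neutral prices coincide; use p* = (1.1−0.87)/(1.13−0.87) = 0.8846 for the latter.
At expiry t=4: V(4,0)=0.0000, V(4,1)=0.0000, V(4,2)=3.2719, V(4,3)=16.2694, V(4,4)=33.1513
(3,0): S=29.6326. Δ = (V_up−V_dn)/(S_up−S_dn) = (0.0000−0.0000)/(33.4849−25.7804) = 0.0000. V = [p*·0.0000 + (1−p*)·0.0000]/1.1 = 0.0000. B = V − Δ·S = 0.0000.
(3,1): S=38.4884. Δ = (V_up−V_dn)/(S_up−S_dn) = (3.2719−0.0000)/(43.4919−33.4849) = 0.3270. V = [p*·3.2719 + (1−p*)·0.0000]/1.1 = 2.6312. B = V − Δ·S = -9.9528.
(3,2): S=49.9906. Δ = (V_up−V_dn)/(S_up−S_dn) = (16.2694−3.2719)/(56.4894−43.4919) = 1.0000. V = [p*·16.2694 + (1−p*)·3.2719]/1.1 = 13.4270. B = V − Δ·S = -36.5636.
(3,3): S=64.9304. Δ = (V_up−V_dn)/(S_up−S_dn) = (33.1513−16.2694)/(73.3713−56.4894) = 1.0000. V = [p*·33.1513 + (1−p*)·16.2694]/1.1 = 28.3667. B = V − Δ·S = -36.5636.
(2,0): S=34.0605. Δ = (V_up−V_dn)/(S_up−S_dn) = (2.6312−0.0000)/(38.4884−29.6326) = 0.2971. V = [p*·2.6312 + (1−p*)·0.0000]/1.1 = 2.1160. B = V − Δ·S = -8.0040.
(2,1): S=44.2395. Δ = (V_up−V_dn)/(S_up−S_dn) = (13.4270−2.6312)/(49.9906−38.4884) = 0.9386. V = [p*·13.4270 + (1−p*)·2.6312]/1.1 = 11.0739. B = V − Δ·S = -30.4483.
(2,2): S=57.4605. Δ = (V_up−V_dn)/(S_up−S_dn) = (28.3667−13.4270)/(64.9304−49.9906) = 1.0000. V = [p*·28.3667 + (1−p*)·13.4270]/1.1 = 24.2208. B = V − Δ·S = -33.2397.
(1,0): S=39.1500. Δ = (V_up−V_dn)/(S_up−S_dn) = (11.0739−2.1160)/(44.2395−34.0605) = 0.8800. V = [p*·11.0739 + (1−p*)·2.1160]/1.1 = 9.1276. B = V − Δ·S = -25.3260.
(1,1): S=50.8500. Δ = (V_up−V_dn)/(S_up−S_dn) = (24.2208−11.0739)/(57.4605−44.2395) = 0.9944. V = [p*·24.2208 + (1−p*)·11.0739]/1.1 = 20.6399. B = V − Δ·S = -29.9251.
(0,0): S=45.0000. Δ = (V_up−V_dn)/(S_up−S_dn) = (20.6399−9.1276)/(50.8500−39.1500) = 0.9840. V = [p*·20.6399 + (1−p*)·9.1276]/1.1 = 17.5560. B = V − Δ·S = -26.7222.
Self-financing check: at every node Δ·S+B equals the discounted successor values.

(0,0): Delta=0.9840 Bond=-26.7222
(1,0): Delta=0.8800 Bond=-25.3260
(1,1): Delta=0.9944 Bond=-29.9251
(2,0): Delta=0.2971 Bond=-8.0040
(2,1): Delta=0.9386 Bond=-30.4483
(2,2): Delta=1.0000 Bond=-33.2397
(3,0): Delta=0.0000 Bond=0.0000
(3,1): Delta=0.3270 Bond=-9.9528
(3,2): Delta=1.0000 Bond=-36.5636
(3,3): Delta=1.0000 Bond=-36.5636
V0=17.5560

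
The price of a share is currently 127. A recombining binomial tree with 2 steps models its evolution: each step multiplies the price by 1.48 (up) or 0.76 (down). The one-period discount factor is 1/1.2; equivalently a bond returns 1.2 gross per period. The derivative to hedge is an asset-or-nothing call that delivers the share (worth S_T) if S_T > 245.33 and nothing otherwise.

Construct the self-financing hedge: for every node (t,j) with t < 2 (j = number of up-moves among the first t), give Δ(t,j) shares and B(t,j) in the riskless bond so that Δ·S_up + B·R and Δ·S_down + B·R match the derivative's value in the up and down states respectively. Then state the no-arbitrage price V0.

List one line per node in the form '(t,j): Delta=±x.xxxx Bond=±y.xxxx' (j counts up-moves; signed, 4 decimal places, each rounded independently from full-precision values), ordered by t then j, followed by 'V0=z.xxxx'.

Risk-neutral probability p* = (R−d)/(u−d) = (1.2−0.76)/(1.48−0.76) = 0.6111.
Payoff layer (t=2): V(2,0)=0.0000, V(2,1)=0.0000, V(2,2)=278.1808
(1,0): S=96.5200. Δ = (V_up−V_dn)/(S_up−S_dn) = (0.0000−0.0000)/(142.8496−73.3552) = 0.0000. V = [p*·0.0000 + (1−p*)·0.0000]/1.2 = 0.0000. B = V − Δ·S = 0.0000.
(1,1): S=187.9600. Δ = (V_up−V_dn)/(S_up−S_dn) = (278.1808−0.0000)/(278.1808−142.8496) = 2.0556. V = [p*·278.1808 + (1−p*)·0.0000]/1.2 = 141.6661. B = V − Δ·S = -244.6961.
(0,0): S=127.0000. Δ = (V_up−V_dn)/(S_up−S_dn) = (141.6661−0.0000)/(187.9600−96.5200) = 1.5493. V = [p*·141.6661 + (1−p*)·0.0000]/1.2 = 72.1448. B = V − Δ·S = -124.6137.
Self-financing check: at every node Δ·S+B equals the discounted successor values.

(0,0): Delta=1.5493 Bond=-124.6137
(1,0): Delta=0.0000 Bond=0.0000
(1,1): Delta=2.0556 Bond=-244.6961
V0=72.1448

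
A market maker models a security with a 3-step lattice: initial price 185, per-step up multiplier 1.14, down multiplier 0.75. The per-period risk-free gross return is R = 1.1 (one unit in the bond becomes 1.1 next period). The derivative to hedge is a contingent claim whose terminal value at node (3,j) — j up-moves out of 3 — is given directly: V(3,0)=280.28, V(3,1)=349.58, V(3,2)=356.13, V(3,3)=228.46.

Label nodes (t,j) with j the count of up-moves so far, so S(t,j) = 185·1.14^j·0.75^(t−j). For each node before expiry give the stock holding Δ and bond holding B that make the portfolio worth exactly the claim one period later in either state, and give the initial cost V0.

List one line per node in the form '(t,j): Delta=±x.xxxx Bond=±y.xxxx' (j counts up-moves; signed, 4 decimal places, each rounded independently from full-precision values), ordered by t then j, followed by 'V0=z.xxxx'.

(0,0): Delta=-1.1556 Bond=411.8292
(1,0): Delta=0.2182 Bond=262.3962
(1,1): Delta=-1.2589 Bond=474.7967
(2,0): Delta=1.7076 Bond=133.6462
(2,1): Delta=0.1062 Bond=306.3490
(2,2): Delta=-1.3616 Bond=546.9538
V0=198.0349

The replicating-portfolio and risk-neutral prices coincide; use p* = (1.1−0.75)/(1.14−0.75) = 0.8974 for the latter.
At expiry t=3: V(3,0)=280.2800, V(3,1)=349.5800, V(3,2)=356.1300, V(3,3)=228.4600
Node (2,0) S=104.0625: V=(p*·349.5800+(1−p*)·280.2800)/1.1=311.3385; Δ=(349.5800−280.2800)/(118.6312−78.0469)=1.7076; B=V−Δ·S=133.6462
Node (2,1) S=158.1750: V=(p*·356.1300+(1−p*)·349.5800)/1.1=323.1438; Δ=(356.1300−349.5800)/(180.3195−118.6312)=0.1062; B=V−Δ·S=306.3490
Node (2,2) S=240.4260: V=(p*·228.4600+(1−p*)·356.1300)/1.1=219.5949; Δ=(228.4600−356.1300)/(274.0856−180.3195)=-1.3616; B=V−Δ·S=546.9538
Node (1,0) S=138.7500: V=(p*·323.1438+(1−p*)·311.3385)/1.1=292.6664; Δ=(323.1438−311.3385)/(158.1750−104.0625)=0.2182; B=V−Δ·S=262.3962
Node (1,1) S=210.9000: V=(p*·219.5949+(1−p*)·323.1438)/1.1=209.2866; Δ=(219.5949−323.1438)/(240.4260−158.1750)=-1.2589; B=V−Δ·S=474.7967
Node (0,0) S=185.0000: V=(p*·209.2866+(1−p*)·292.6664)/1.1=198.0349; Δ=(209.2866−292.6664)/(210.9000−138.7500)=-1.1556; B=V−Δ·S=411.8292
The time-0 hedge costs 198.0349, which is the no-arbitrage price.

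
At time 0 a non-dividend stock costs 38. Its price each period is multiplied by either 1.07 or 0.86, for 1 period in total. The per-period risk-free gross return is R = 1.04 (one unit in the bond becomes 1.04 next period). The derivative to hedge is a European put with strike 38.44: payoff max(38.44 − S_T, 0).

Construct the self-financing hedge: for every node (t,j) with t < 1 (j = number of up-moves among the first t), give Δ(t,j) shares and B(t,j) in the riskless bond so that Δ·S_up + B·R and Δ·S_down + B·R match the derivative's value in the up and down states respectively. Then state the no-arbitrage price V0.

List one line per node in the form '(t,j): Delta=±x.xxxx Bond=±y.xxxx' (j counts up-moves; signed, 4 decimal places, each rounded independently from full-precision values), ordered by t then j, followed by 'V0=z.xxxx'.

(0,0): Delta=-0.7218 Bond=28.2198
V0=0.7912

Risk-neutral probability p* = (R−d)/(u−d) = (1.04−0.86)/(1.07−0.86) = 0.8571.
At expiry t=1: V(1,0)=5.7600, V(1,1)=0.0000
(0,0): S=38.0000. Δ = (V_up−V_dn)/(S_up−S_dn) = (0.0000−5.7600)/(40.6600−32.6800) = -0.7218. V = [p*·0.0000 + (1−p*)·5.7600]/1.04 = 0.7912. B = V − Δ·S = 28.2198.
Self-financing check: at every node Δ·S+B equals the discounted successor values.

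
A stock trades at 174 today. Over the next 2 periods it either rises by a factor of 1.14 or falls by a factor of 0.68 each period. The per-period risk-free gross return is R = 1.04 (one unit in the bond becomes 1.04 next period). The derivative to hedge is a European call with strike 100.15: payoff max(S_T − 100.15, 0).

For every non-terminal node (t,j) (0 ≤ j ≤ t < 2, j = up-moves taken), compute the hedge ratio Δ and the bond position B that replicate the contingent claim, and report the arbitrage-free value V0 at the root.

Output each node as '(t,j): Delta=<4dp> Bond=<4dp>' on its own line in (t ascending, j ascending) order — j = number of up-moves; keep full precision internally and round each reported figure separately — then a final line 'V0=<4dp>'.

Risk-neutral probability p* = (R−d)/(u−d) = (1.04−0.68)/(1.14−0.68) = 0.7826.
Terminal payoffs: V(2,0)=0.0000, V(2,1)=34.7348, V(2,2)=125.9804
Node (1,0) S=118.3200: V=(p*·34.7348+(1−p*)·0.0000)/1.04=26.1382; Δ=(34.7348−0.0000)/(134.8848−80.4576)=0.6382; B=V−Δ·S=-49.3722
Node (1,1) S=198.3600: V=(p*·125.9804+(1−p*)·34.7348)/1.04=102.0619; Δ=(125.9804−34.7348)/(226.1304−134.8848)=1.0000; B=V−Δ·S=-96.2981
Node (0,0) S=174.0000: V=(p*·102.0619+(1−p*)·26.1382)/1.04=82.2661; Δ=(102.0619−26.1382)/(198.3600−118.3200)=0.9486; B=V−Δ·S=-82.7854
Check: Δ(0,0)·S0 + B(0,0) = 82.2661 = V0.

(0,0): Delta=0.9486 Bond=-82.7854
(1,0): Delta=0.6382 Bond=-49.3722
(1,1): Delta=1.0000 Bond=-96.2981
V0=82.2661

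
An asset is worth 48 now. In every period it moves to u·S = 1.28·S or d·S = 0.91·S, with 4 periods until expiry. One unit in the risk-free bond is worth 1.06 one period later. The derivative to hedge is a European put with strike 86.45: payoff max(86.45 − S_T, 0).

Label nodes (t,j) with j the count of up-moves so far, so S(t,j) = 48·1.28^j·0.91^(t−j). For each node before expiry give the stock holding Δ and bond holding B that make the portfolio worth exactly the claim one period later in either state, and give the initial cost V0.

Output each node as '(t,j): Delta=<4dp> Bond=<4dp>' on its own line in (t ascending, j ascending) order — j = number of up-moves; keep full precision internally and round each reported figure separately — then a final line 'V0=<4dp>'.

The replicating-portfolio and risk-neutral prices coincide; use p* = (1.06−0.91)/(1.28−0.91) = 0.4054 for the latter.
Terminal payoffs: V(4,0)=53.5340, V(4,1)=40.1506, V(4,2)=21.3256, V(4,3)=0.0000, V(4,4)=0.0000
Node (3,0) S=36.1714: V=(p*·40.1506+(1−p*)·53.5340)/1.06=45.3852; Δ=(40.1506−53.5340)/(46.2994−32.9160)=-1.0000; B=V−Δ·S=81.5566
Node (3,1) S=50.8785: V=(p*·21.3256+(1−p*)·40.1506)/1.06=30.6781; Δ=(21.3256−40.1506)/(65.1244−46.2994)=-1.0000; B=V−Δ·S=81.5566
Node (3,2) S=71.5653: V=(p*·0.0000+(1−p*)·21.3256)/1.06=11.9623; Δ=(0.0000−21.3256)/(91.6036−65.1244)=-0.8054; B=V−Δ·S=69.5990
Node (3,3) S=100.6633: V=(p*·0.0000+(1−p*)·0.0000)/1.06=0.0000; Δ=(0.0000−0.0000)/(128.8490−91.6036)=0.0000; B=V−Δ·S=0.0000
Node (2,0) S=39.7488: V=(p*·30.6781+(1−p*)·45.3852)/1.06=37.1914; Δ=(30.6781−45.3852)/(50.8785−36.1714)=-1.0000; B=V−Δ·S=76.9402
Node (2,1) S=55.9104: V=(p*·11.9623+(1−p*)·30.6781)/1.06=21.7836; Δ=(11.9623−30.6781)/(71.5653−50.8785)=-0.9047; B=V−Δ·S=72.3669
Node (2,2) S=78.6432: V=(p*·0.0000+(1−p*)·11.9623)/1.06=6.7101; Δ=(0.0000−11.9623)/(100.6633−71.5653)=-0.4111; B=V−Δ·S=39.0407
Node (1,0) S=43.6800: V=(p*·21.7836+(1−p*)·37.1914)/1.06=29.1934; Δ=(21.7836−37.1914)/(55.9104−39.7488)=-0.9534; B=V−Δ·S=70.8360
Node (1,1) S=61.4400: V=(p*·6.7101+(1−p*)·21.7836)/1.06=14.7856; Δ=(6.7101−21.7836)/(78.6432−55.9104)=-0.6631; B=V−Δ·S=55.5248
Node (0,0) S=48.0000: V=(p*·14.7856+(1−p*)·29.1934)/1.06=22.0306; Δ=(14.7856−29.1934)/(61.4400−43.6800)=-0.8112; B=V−Δ·S=60.9705
Root portfolio cost Δ·48+B reproduces V0=22.0306.

(0,0): Delta=-0.8112 Bond=60.9705
(1,0): Delta=-0.9534 Bond=70.8360
(1,1): Delta=-0.6631 Bond=55.5248
(2,0): Delta=-1.0000 Bond=76.9402
(2,1): Delta=-0.9047 Bond=72.3669
(2,2): Delta=-0.4111 Bond=39.0407
(3,0): Delta=-1.0000 Bond=81.5566
(3,1): Delta=-1.0000 Bond=81.5566
(3,2): Delta=-0.8054 Bond=69.5990
(3,3): Delta=0.0000 Bond=0.0000
V0=22.0306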